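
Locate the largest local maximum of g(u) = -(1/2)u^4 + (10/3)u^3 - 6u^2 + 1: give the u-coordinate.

g'(u) = -2u^3 + 10u^2 - 12u. Setting g'(u) = 0 gives u ∈ {0, 2, 3}.
Second-derivative test with g''(u) = -6u^2 + 20u - 12: g''(0) = -12 < 0 ⇒ local maximum; g''(2) = 4 > 0 ⇒ local minimum; g''(3) = -6 < 0 ⇒ local maximum.
So the largest local maximum value is g(0) = 1.

0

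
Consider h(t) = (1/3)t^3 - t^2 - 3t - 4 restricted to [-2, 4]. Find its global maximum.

-7/3

Differentiating, h'(t) = t^2 - 2t - 3; which vanishes at t = -1 and t = 3.
Candidates: h(-2) = -14/3; h(-1) = -7/3; h(3) = -13; h(4) = -32/3.
Hence the absolute maximum is -7/3 at t = -1.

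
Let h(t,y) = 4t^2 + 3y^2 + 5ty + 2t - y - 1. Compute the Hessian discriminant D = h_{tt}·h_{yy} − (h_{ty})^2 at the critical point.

23

∂h/∂t = 8t + 5y + 2 = 0 and ∂h/∂y = 5t + 6y - 1 = 0, so (t, y) = (-17/23, 18/23).
The Hessian has h_{tt} = 8, h_{yy} = 6, h_{ty} = 5, giving D = 23 > 0 with h_{tt} > 0, so the point is a local minimum.
D = (8)·(6) − (5)^2 = 23.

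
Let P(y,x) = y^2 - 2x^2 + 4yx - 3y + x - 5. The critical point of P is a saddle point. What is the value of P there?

-125/24

∂P/∂y = 2y + 4x - 3 = 0 and ∂P/∂x = 4y - 4x + 1 = 0, so (y, x) = (1/3, 7/12).
The Hessian has P_{yy} = 2, P_{xx} = -4, P_{yx} = 4, giving D = -24 < 0, so the point is a saddle point.
P(1/3, 7/12) = -125/24.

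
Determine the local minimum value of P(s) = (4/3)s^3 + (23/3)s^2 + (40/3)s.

-592/81

P'(s) = 4s^2 + (46/3)s + 40/3 = 0 at s = -5/2, -4/3.
Since P''(s) = 8s + 46/3, we get P''(-5/2) = -14/3 < 0 ⇒ local maximum; P''(-4/3) = 14/3 > 0 ⇒ local minimum.
So the local minimum value is P(-4/3) = -592/81.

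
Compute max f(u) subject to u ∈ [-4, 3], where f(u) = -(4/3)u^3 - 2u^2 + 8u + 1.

67/3

The derivative is -4u^2 - 4u + 8, which vanishes at u = -2 and u = 1.
Candidates: f(-4) = 67/3,  f(-2) = -37/3,  f(1) = 17/3,  f(3) = -29.
The maximum over the interval is 67/3, attained at u = -4.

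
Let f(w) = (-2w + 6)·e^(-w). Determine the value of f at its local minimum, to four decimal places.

Differentiating with the product rule gives f'(w) = (2w - 8)·e^(-w). Since e^(-w) > 0, the only critical point is w = 4.
f''(4) has the same sign as 2 > 0, so this is a local minimum.
f(4) = (-2)·e^(-4) ≈ -0.0366.

-0.0366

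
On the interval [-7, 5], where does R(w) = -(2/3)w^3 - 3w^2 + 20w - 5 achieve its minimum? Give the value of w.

-5

The derivative is -2w^2 - 6w + 20, which vanishes at w = -5 and w = 2.
Compare values at every candidate in [-7, 5]: R(-7) = -190/3, R(-5) = -290/3, R(2) = 53/3, R(5) = -190/3.
Hence the absolute minimum is -290/3 at w = -5.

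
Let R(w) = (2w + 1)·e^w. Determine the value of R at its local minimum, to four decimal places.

-0.4463

By the product rule, R'(w) = (2w + 3)·e^w. Since e^w > 0, the only critical point is w = -3/2.
R''(-3/2) has the same sign as 2 > 0, so this is a local minimum.
R(-3/2) = (-2)·e^(-3/2) ≈ -0.4463.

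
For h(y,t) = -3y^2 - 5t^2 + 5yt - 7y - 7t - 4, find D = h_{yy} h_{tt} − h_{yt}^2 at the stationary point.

∂h/∂y = -6y + 5t - 7 = 0 and ∂h/∂t = 5y - 10t - 7 = 0, so (y, t) = (-3, -11/5).
The Hessian has h_{yy} = -6, h_{tt} = -10, h_{yt} = 5, giving D = 35 > 0 with h_{yy} < 0, so the point is a local maximum.
D = (-6)·(-10) − (5)^2 = 35.

35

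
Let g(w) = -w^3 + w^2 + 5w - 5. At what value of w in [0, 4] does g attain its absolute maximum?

5/3

Differentiating, g'(w) = -3w^2 + 2w + 5; whose only zero in [0, 4] is w = 5/3.
Compare values at every candidate in [0, 4]: g(0) = -5; g(5/3) = 40/27; g(4) = -33.
The maximum over the interval is 40/27, attained at w = 5/3.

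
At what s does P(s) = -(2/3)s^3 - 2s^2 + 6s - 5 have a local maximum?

Critical points: P'(s) = -2s^2 - 4s + 6 vanishes at s = -3, 1.
Second-derivative test with P''(s) = -4s - 4: P''(-3) = 8 > 0 ⇒ local minimum; P''(1) = -8 < 0 ⇒ local maximum.
Thus P has its local maximum at s = 1, with value -5/3.

1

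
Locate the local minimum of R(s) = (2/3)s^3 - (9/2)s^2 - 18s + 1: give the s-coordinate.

6

R'(s) = 2s^2 - 9s - 18 = 0 at s = -3/2, 6.
R''(s) = 4s - 9. R''(-3/2) = -15 < 0 ⇒ local maximum; R''(6) = 15 > 0 ⇒ local minimum.
Thus R has its local minimum at s = 6, with value -125.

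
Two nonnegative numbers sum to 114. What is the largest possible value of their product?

3249

With x + y = 114, the product is P(x) = x(114 − x).
P'(x) = 114 − 2x = 0 gives x = 57; P'' = −2 < 0, so this is the maximum.
P = 57·57 = 3249.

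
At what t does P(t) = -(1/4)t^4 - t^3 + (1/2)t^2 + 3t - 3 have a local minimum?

P'(t) = -t^3 - 3t^2 + t + 3 = 0 at t = -3, -1, 1.
Since P''(t) = -3t^2 - 6t + 1, we get P''(-3) = -8 < 0 ⇒ local maximum; P''(-1) = 4 > 0 ⇒ local minimum; P''(1) = -8 < 0 ⇒ local maximum.
So the local minimum value is P(-1) = -19/4.

-1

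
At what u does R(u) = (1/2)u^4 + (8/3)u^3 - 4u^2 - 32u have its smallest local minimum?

R'(u) = 2u^3 + 8u^2 - 8u - 32 = 0 at u = -4, -2, 2.
Second-derivative test with R''(u) = 6u^2 + 16u - 8: R''(-4) = 24 > 0 ⇒ local minimum; R''(-2) = -16 < 0 ⇒ local maximum; R''(2) = 48 > 0 ⇒ local minimum.
So the smallest local minimum value is R(2) = -152/3.

2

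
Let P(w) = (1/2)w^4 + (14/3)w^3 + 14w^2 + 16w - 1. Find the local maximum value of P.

-19/3

P'(w) = 2w^3 + 14w^2 + 28w + 16. Setting P'(w) = 0 gives w ∈ {-4, -2, -1}.
P''(w) = 6w^2 + 28w + 28. P''(-4) = 12 > 0 ⇒ local minimum; P''(-2) = -4 < 0 ⇒ local maximum; P''(-1) = 6 > 0 ⇒ local minimum.
The local maximum is P(-2) = -19/3.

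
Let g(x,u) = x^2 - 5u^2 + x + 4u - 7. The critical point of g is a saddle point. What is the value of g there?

-129/20

∂g/∂x = 2x + 1 = 0 and ∂g/∂u = -10u + 4 = 0, so (x, u) = (-1/2, 2/5).
The Hessian has g_{xx} = 2, g_{uu} = -10, g_{xu} = 0, giving D = -20 < 0, so the point is a saddle point.
g(-1/2, 2/5) = -129/20.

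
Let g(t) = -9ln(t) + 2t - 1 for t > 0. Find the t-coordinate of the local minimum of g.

9/2

g'(t) = -9/t + 2 = 0 gives t = 9/2.
g''(t) = 9/t², which is positive for t > 0, so this is a local minimum.
g(9/2) = -9·ln(9/2) + 9 - 1 ≈ -5.5367.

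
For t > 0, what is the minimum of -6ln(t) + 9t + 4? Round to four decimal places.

P'(t) = -6/t + 9 = 0 gives t = 2/3.
P''(t) = 6/t², which is positive for t > 0, so this is a local minimum.
P(2/3) = -6·ln(2/3) + 6 + 4 ≈ 12.4328.

12.4328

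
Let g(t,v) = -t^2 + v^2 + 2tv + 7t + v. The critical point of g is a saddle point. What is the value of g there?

17/4

∂g/∂t = -2t + 2v + 7 = 0 and ∂g/∂v = 2t + 2v + 1 = 0, so (t, v) = (3/2, -2).
The Hessian has g_{tt} = -2, g_{vv} = 2, g_{tv} = 2, giving D = -8 < 0, so the point is a saddle point.
g(3/2, -2) = 17/4.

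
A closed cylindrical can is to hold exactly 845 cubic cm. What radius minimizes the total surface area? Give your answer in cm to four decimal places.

With radius r and height h, πr²h = 845 so h = 845/(πr²), and S(r) = 2πr² + 2πrh = 2πr² + 2·845/r.
S'(r) = 4πr − 2·845/r² = 0 ⇒ r³ = 845/(2π), so r ≈ 5.1234 and h = 2r ≈ 10.2468.
S''(r) = 4π + 4·845/r³ > 0, so this is the minimum; S ≈ 494.7878.

5.1234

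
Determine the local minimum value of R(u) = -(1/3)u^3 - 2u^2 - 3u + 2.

2

R'(u) = -u^2 - 4u - 3 = 0 at u = -3, -1.
Second-derivative test with R''(u) = -2u - 4: R''(-3) = 2 > 0 ⇒ local minimum; R''(-1) = -2 < 0 ⇒ local maximum.
The local minimum is R(-3) = 2.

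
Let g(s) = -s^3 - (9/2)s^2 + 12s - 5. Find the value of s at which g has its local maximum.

Critical points: g'(s) = -3s^2 - 9s + 12 vanishes at s = -4, 1.
g''(s) = -6s - 9. g''(-4) = 15 > 0 ⇒ local minimum; g''(1) = -15 < 0 ⇒ local maximum.
Thus g has its local maximum at s = 1, with value 3/2.

1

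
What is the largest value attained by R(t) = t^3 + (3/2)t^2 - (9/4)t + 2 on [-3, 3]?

The derivative is 3t^2 + 3t - 9/4, which vanishes at t = -3/2 and t = 1/2.
Compare values at every candidate in [-3, 3]: R(-3) = -19/4,  R(-3/2) = 43/8,  R(1/2) = 11/8,  R(3) = 143/4.
So the maximum is R(3) = 143/4.

143/4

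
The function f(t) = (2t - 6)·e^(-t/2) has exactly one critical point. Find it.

5

Differentiating with the product rule gives f'(t) = (-t + 5)·e^(-t/2). Since e^(-t/2) > 0, the only critical point is t = 5.
f''(5) has the same sign as -1 < 0, so this is a local maximum.
f(5) = (4)·e^(-5/2) ≈ 0.3283.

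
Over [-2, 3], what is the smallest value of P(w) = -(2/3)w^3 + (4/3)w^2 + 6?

P'(w) = -2w^2 + (8/3)w, which vanishes at w = 0 and w = 4/3.
Evaluating at the critical points and endpoints: P(-2) = 50/3, P(0) = 6, P(4/3) = 550/81, P(3) = 0.
Hence the absolute minimum is 0 at w = 3.

0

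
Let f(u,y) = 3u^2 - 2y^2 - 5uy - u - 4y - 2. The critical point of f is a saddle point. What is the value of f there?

∂f/∂u = 6u - 5y - 1 = 0 and ∂f/∂y = -5u - 4y - 4 = 0, so (u, y) = (-16/49, -29/49).
The Hessian has f_{uu} = 6, f_{yy} = -4, f_{uy} = -5, giving D = -49 < 0, so the point is a saddle point.
f(-16/49, -29/49) = -32/49.

-32/49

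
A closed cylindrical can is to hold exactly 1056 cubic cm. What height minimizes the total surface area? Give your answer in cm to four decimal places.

11.0372

With radius r and height h, πr²h = 1056 so h = 1056/(πr²), and S(r) = 2πr² + 2πrh = 2πr² + 2·1056/r.
S'(r) = 4πr − 2·1056/r² = 0 ⇒ r³ = 1056/(2π), so r ≈ 5.5186 and h = 2r ≈ 11.0372.
S''(r) = 4π + 4·1056/r³ > 0, so this is the minimum; S ≈ 574.0598.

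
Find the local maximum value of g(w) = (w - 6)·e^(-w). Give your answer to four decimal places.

g'(w) = 1·e^(-w) + (w - 6)·(-1)·e^(-w) = (-w + 7)·e^(-w). Since e^(-w) > 0, the only critical point is w = 7.
g''(7) has the same sign as -1 < 0, so this is a local maximum.
g(7) = (1)·e^(-7) ≈ 0.0009.

0.0009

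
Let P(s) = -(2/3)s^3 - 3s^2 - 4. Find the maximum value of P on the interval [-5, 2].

13/3

Differentiating, P'(s) = -2s^2 - 6s; which vanishes at s = -3 and s = 0.
Compare values at every candidate in [-5, 2]: P(-5) = 13/3,  P(-3) = -13,  P(0) = -4,  P(2) = -64/3.
So the maximum is P(-5) = 13/3.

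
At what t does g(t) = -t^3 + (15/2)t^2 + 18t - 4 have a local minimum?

g'(t) = -3t^2 + 15t + 18. Setting g'(t) = 0 gives t ∈ {-1, 6}.
Since g''(t) = -6t + 15, we get g''(-1) = 21 > 0 ⇒ local minimum; g''(6) = -21 < 0 ⇒ local maximum.
Thus g has its local minimum at t = -1, with value -27/2.

-1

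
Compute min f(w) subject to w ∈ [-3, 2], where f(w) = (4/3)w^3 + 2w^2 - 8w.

The derivative is 4w^2 + 4w - 8, which vanishes at w = -2 and w = 1.
Evaluating at the critical points and endpoints: f(-3) = 6; f(-2) = 40/3; f(1) = -14/3; f(2) = 8/3.
Hence the absolute minimum is -14/3 at w = 1.

-14/3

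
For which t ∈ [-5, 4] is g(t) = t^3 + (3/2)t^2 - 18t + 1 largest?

-3

Differentiating, g'(t) = 3t^2 + 3t - 18; which vanishes at t = -3 and t = 2.
Evaluating at the critical points and endpoints: g(-5) = 7/2,  g(-3) = 83/2,  g(2) = -21,  g(4) = 17.
So the maximum is g(-3) = 83/2.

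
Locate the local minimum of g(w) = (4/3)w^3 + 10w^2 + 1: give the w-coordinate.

0

Critical points: g'(w) = 4w^2 + 20w vanishes at w = -5, 0.
g''(w) = 8w + 20. g''(-5) = -20 < 0 ⇒ local maximum; g''(0) = 20 > 0 ⇒ local minimum.
Thus g has its local minimum at w = 0, with value 1.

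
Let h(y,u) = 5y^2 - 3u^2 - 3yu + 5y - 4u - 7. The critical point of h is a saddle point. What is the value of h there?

∂h/∂y = 10y - 3u + 5 = 0 and ∂h/∂u = -3y - 6u - 4 = 0, so (y, u) = (-14/23, -25/69).
The Hessian has h_{yy} = 10, h_{uu} = -6, h_{yu} = -3, giving D = -69 < 0, so the point is a saddle point.
h(-14/23, -25/69) = -538/69.

-538/69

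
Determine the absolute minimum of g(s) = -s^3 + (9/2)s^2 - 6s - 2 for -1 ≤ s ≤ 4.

Differentiating, g'(s) = -3s^2 + 9s - 6; which vanishes at s = 1 and s = 2.
Compare values at every candidate in [-1, 4]: g(-1) = 19/2, g(1) = -9/2, g(2) = -4, g(4) = -18.
So the minimum is g(4) = -18.

-18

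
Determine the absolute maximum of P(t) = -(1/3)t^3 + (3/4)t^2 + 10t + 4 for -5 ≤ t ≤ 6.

104/3

Differentiating, P'(t) = -t^2 + (3/2)t + 10; which vanishes at t = -5/2 and t = 4.
Evaluating at the critical points and endpoints: P(-5) = 173/12, P(-5/2) = -533/48, P(4) = 104/3, P(6) = 19.
Hence the absolute maximum is 104/3 at t = 4.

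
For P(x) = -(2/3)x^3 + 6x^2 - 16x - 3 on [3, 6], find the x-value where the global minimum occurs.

6

Differentiating, P'(x) = -2x^2 + 12x - 16; whose only zero in [3, 6] is x = 4.
Evaluating at the critical points and endpoints: P(3) = -15, P(4) = -41/3, P(6) = -27.
Hence the absolute minimum is -27 at x = 6.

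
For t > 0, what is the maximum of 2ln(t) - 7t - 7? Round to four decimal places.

-11.5055

P'(t) = 2/t − 7 = 0 gives t = 2/7.
P''(t) = -2/t², which is negative for t > 0, so this is a local maximum.
P(2/7) = 2·ln(2/7) - 2 - 7 ≈ -11.5055.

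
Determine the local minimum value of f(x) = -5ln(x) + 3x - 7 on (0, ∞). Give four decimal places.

-4.5541

f'(x) = -5/x + 3 = 0 gives x = 5/3.
f''(x) = 5/x², which is positive for x > 0, so this is a local minimum.
f(5/3) = -5·ln(5/3) + 5 - 7 ≈ -4.5541.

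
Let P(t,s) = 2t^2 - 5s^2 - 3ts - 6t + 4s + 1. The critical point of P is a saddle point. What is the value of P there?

∂P/∂t = 4t - 3s - 6 = 0 and ∂P/∂s = -3t - 10s + 4 = 0, so (t, s) = (72/49, -2/49).
The Hessian has P_{tt} = 4, P_{ss} = -10, P_{ts} = -3, giving D = -49 < 0, so the point is a saddle point.
P(72/49, -2/49) = -171/49.

-171/49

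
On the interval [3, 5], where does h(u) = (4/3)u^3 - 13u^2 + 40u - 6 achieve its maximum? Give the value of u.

5

Differentiating, h'(u) = 4u^2 - 26u + 40; whose only zero in [3, 5] is u = 4.
Evaluating at the critical points and endpoints: h(3) = 33; h(4) = 94/3; h(5) = 107/3.
So the maximum is h(5) = 107/3.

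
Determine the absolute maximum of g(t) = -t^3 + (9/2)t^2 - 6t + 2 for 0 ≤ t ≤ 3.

2

The derivative is -3t^2 + 9t - 6, which vanishes at t = 1 and t = 2.
Candidates: g(0) = 2; g(1) = -1/2; g(2) = 0; g(3) = -5/2.
Hence the absolute maximum is 2 at t = 0.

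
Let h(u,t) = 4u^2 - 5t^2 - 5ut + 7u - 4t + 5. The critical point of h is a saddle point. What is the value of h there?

∂h/∂u = 8u - 5t + 7 = 0 and ∂h/∂t = -5u - 10t - 4 = 0, so (u, t) = (-6/7, 1/35).
The Hessian has h_{uu} = 8, h_{tt} = -10, h_{ut} = -5, giving D = -105 < 0, so the point is a saddle point.
h(-6/7, 1/35) = 68/35.

68/35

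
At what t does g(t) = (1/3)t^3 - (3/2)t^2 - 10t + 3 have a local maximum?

g'(t) = t^2 - 3t - 10. Setting g'(t) = 0 gives t ∈ {-2, 5}.
g''(t) = 2t - 3. g''(-2) = -7 < 0 ⇒ local maximum; g''(5) = 7 > 0 ⇒ local minimum.
Thus g has its local maximum at t = -2, with value 43/3.

-2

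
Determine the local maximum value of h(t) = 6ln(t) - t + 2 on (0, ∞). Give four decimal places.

h'(t) = 6/t − 1 = 0 gives t = 6.
h''(t) = -6/t², which is negative for t > 0, so this is a local maximum.
h(6) = 6·ln(6) - 6 + 2 ≈ 6.7506.

6.7506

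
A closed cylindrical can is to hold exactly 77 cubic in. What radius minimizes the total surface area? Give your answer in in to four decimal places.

With radius r and height h, πr²h = 77 so h = 77/(πr²), and S(r) = 2πr² + 2πrh = 2πr² + 2·77/r.
S'(r) = 4πr − 2·77/r² = 0 ⇒ r³ = 77/(2π), so r ≈ 2.3055 and h = 2r ≈ 4.6111.
S''(r) = 4π + 4·77/r³ > 0, so this is the minimum; S ≈ 100.1940.

2.3055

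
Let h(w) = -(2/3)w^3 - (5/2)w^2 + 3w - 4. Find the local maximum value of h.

-77/24

h'(w) = -2w^2 - 5w + 3. Setting h'(w) = 0 gives w ∈ {-3, 1/2}.
h''(w) = -4w - 5. h''(-3) = 7 > 0 ⇒ local minimum; h''(1/2) = -7 < 0 ⇒ local maximum.
Thus h has its local maximum at w = 1/2, with value -77/24.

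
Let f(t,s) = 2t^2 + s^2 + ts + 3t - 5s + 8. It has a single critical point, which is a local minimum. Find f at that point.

-18/7

∂f/∂t = 4t + s + 3 = 0 and ∂f/∂s = t + 2s - 5 = 0, so (t, s) = (-11/7, 23/7).
The Hessian has f_{tt} = 4, f_{ss} = 2, f_{ts} = 1, giving D = 7 > 0 with f_{tt} > 0, so the point is a local minimum.
f(-11/7, 23/7) = -18/7.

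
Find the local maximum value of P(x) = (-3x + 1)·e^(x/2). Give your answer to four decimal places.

2.6076

By the product rule, P'(x) = (-(3/2)x - 5/2)·e^(x/2). Since e^(x/2) > 0, the only critical point is x = -5/3.
P''(-5/3) has the same sign as -3/2 < 0, so this is a local maximum.
P(-5/3) = (6)·e^(-5/6) ≈ 2.6076.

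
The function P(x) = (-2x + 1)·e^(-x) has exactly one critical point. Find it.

3/2

P'(x) = (-2)·e^(-x) + (-2x + 1)·(-1)·e^(-x) = (2x - 3)·e^(-x). Since e^(-x) > 0, the only critical point is x = 3/2.
P''(3/2) has the same sign as 2 > 0, so this is a local minimum.
P(3/2) = (-2)·e^(-3/2) ≈ -0.4463.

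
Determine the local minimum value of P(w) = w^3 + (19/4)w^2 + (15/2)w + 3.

P'(w) = 3w^2 + (19/2)w + 15/2. Setting P'(w) = 0 gives w ∈ {-5/3, -3/2}.
Second-derivative test with P''(w) = 6w + 19/2: P''(-5/3) = -1/2 < 0 ⇒ local maximum; P''(-3/2) = 1/2 > 0 ⇒ local minimum.
Thus P has its local minimum at w = -3/2, with value -15/16.

-15/16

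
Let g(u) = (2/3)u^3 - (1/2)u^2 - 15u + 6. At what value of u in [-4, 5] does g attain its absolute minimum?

Differentiating, g'(u) = 2u^2 - u - 15; which vanishes at u = -5/2 and u = 3.
Evaluating at the critical points and endpoints: g(-4) = 46/3, g(-5/2) = 719/24, g(3) = -51/2, g(5) = 11/6.
So the minimum is g(3) = -51/2.

3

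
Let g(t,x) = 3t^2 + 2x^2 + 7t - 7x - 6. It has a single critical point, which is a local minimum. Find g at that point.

∂g/∂t = 6t + 7 = 0 and ∂g/∂x = 4x - 7 = 0, so (t, x) = (-7/6, 7/4).
The Hessian has g_{tt} = 6, g_{xx} = 4, g_{tx} = 0, giving D = 24 > 0 with g_{tt} > 0, so the point is a local minimum.
g(-7/6, 7/4) = -389/24.

-389/24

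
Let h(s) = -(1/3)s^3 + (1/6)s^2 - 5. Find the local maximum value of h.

h'(s) = -s^2 + (1/3)s. Setting h'(s) = 0 gives s ∈ {0, 1/3}.
Second-derivative test with h''(s) = -2s + 1/3: h''(0) = 1/3 > 0 ⇒ local minimum; h''(1/3) = -1/3 < 0 ⇒ local maximum.
The local maximum is h(1/3) = -809/162.

-809/162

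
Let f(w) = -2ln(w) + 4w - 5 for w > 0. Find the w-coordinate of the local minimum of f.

f'(w) = -2/w + 4 = 0 gives w = 1/2.
f''(w) = 2/w², which is positive for w > 0, so this is a local minimum.
f(1/2) = -2·ln(1/2) + 2 - 5 ≈ -1.6137.

1/2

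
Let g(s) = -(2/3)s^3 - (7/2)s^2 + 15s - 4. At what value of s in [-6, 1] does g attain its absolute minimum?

-5

g'(s) = -2s^2 - 7s + 15, whose only zero in [-6, 1] is s = -5.
Compare values at every candidate in [-6, 1]: g(-6) = -76; g(-5) = -499/6; g(1) = 41/6.
The minimum over the interval is -499/6, attained at s = -5.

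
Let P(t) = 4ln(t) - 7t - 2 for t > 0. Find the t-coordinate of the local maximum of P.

P'(t) = 4/t − 7 = 0 gives t = 4/7.
P''(t) = -4/t², which is negative for t > 0, so this is a local maximum.
P(4/7) = 4·ln(4/7) - 4 - 2 ≈ -8.2385.

4/7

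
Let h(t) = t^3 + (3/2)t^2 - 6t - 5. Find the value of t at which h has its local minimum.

h'(t) = 3t^2 + 3t - 6. Setting h'(t) = 0 gives t ∈ {-2, 1}.
Second-derivative test with h''(t) = 6t + 3: h''(-2) = -9 < 0 ⇒ local maximum; h''(1) = 9 > 0 ⇒ local minimum.
The local minimum is h(1) = -17/2.

1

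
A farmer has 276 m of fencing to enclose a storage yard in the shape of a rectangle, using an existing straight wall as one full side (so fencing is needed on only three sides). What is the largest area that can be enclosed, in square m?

Let the sides perpendicular to the wall have length x and the parallel side y, so 2x + y = 276 and the area is A = xy = x(276 − 2x).
A'(x) = 276 − 4x = 0 gives x = 69, and A''(x) = −4 < 0 confirms a maximum.
Then y = 276 − 2·69 = 138 and A = 9522.

9522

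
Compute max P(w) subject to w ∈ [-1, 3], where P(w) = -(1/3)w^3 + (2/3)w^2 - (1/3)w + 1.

7/3

P'(w) = -w^2 + (4/3)w - 1/3, which vanishes at w = 1/3 and w = 1.
Evaluating at the critical points and endpoints: P(-1) = 7/3, P(1/3) = 77/81, P(1) = 1, P(3) = -3.
So the maximum is P(-1) = 7/3.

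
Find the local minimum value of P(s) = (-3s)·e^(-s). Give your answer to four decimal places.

Differentiating with the product rule gives P'(s) = (3s - 3)·e^(-s). Since e^(-s) > 0, the only critical point is s = 1.
P''(1) has the same sign as 3 > 0, so this is a local minimum.
P(1) = (-3)·e^(-1) ≈ -1.1036.

-1.1036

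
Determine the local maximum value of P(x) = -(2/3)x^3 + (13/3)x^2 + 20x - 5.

P'(x) = -2x^2 + (26/3)x + 20. Setting P'(x) = 0 gives x ∈ {-5/3, 6}.
Second-derivative test with P''(x) = -4x + 26/3: P''(-5/3) = 46/3 > 0 ⇒ local minimum; P''(6) = -46/3 < 0 ⇒ local maximum.
So the local maximum value is P(6) = 127.

127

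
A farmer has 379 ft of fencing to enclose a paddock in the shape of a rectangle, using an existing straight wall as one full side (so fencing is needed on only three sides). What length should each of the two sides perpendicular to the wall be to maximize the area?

379/4

Let the sides perpendicular to the wall have length x and the parallel side y, so 2x + y = 379 and the area is A = xy = x(379 − 2x).
A'(x) = 379 − 4x = 0 gives x = 379/4, and A''(x) = −4 < 0 confirms a maximum.
Then y = 379 − 2·379/4 = 379/2 and A = 143641/8.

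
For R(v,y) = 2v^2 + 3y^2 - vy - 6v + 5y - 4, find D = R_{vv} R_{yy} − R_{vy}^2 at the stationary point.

23

∂R/∂v = 4v - y - 6 = 0 and ∂R/∂y = -v + 6y + 5 = 0, so (v, y) = (31/23, -14/23).
The Hessian has R_{vv} = 4, R_{yy} = 6, R_{vy} = -1, giving D = 23 > 0 with R_{vv} > 0, so the point is a local minimum.
D = (4)·(6) − (-1)^2 = 23.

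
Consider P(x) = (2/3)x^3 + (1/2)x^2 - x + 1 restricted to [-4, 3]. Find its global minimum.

-89/3

The derivative is 2x^2 + x - 1, which vanishes at x = -1 and x = 1/2.
Evaluating at the critical points and endpoints: P(-4) = -89/3, P(-1) = 11/6, P(1/2) = 17/24, P(3) = 41/2.
So the minimum is P(-4) = -89/3.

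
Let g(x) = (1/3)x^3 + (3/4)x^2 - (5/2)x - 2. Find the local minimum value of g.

-41/12

g'(x) = x^2 + (3/2)x - 5/2. Setting g'(x) = 0 gives x ∈ {-5/2, 1}.
Second-derivative test with g''(x) = 2x + 3/2: g''(-5/2) = -7/2 < 0 ⇒ local maximum; g''(1) = 7/2 > 0 ⇒ local minimum.
Thus g has its local minimum at x = 1, with value -41/12.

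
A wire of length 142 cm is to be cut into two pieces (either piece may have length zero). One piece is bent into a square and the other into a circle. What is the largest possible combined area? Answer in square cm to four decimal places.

1604.6001

Let x be the length used for the square. Square side x/4; circle radius (142−x)/(2π).
A(x) = (x/4)² + π·((142−x)/(2π))² = x²/16 + (142−x)²/(4π) for 0 ≤ x ≤ 142. A'(x) = x/8 − (142−x)/(2π) = 0 gives x = 4·142/(π+4) ≈ 79.5341.
A'' > 0, so the interior critical point is a minimum; the maximum is at an endpoint. A(0) = 1604.6001 and A(142) = 1260.2500, so the largest area is 1604.6001.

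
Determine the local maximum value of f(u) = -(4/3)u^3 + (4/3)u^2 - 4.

Critical points: f'(u) = -4u^2 + (8/3)u vanishes at u = 0, 2/3.
f''(u) = -8u + 8/3. f''(0) = 8/3 > 0 ⇒ local minimum; f''(2/3) = -8/3 < 0 ⇒ local maximum.
Thus f has its local maximum at u = 2/3, with value -308/81.

-308/81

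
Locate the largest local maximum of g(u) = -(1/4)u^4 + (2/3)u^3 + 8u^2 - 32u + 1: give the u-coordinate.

-4

g'(u) = -u^3 + 2u^2 + 16u - 32. Setting g'(u) = 0 gives u ∈ {-4, 2, 4}.
Since g''(u) = -3u^2 + 4u + 16, we get g''(-4) = -48 < 0 ⇒ local maximum; g''(2) = 12 > 0 ⇒ local minimum; g''(4) = -16 < 0 ⇒ local maximum.
Thus g has its largest local maximum at u = -4, with value 451/3.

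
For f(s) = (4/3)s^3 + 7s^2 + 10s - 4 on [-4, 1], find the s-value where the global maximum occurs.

The derivative is 4s^2 + 14s + 10, which vanishes at s = -5/2 and s = -1.
Candidates: f(-4) = -52/3; f(-5/2) = -73/12; f(-1) = -25/3; f(1) = 43/3.
The maximum over the interval is 43/3, attained at s = 1.

1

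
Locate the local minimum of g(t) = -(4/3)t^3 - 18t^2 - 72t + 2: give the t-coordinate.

-6

g'(t) = -4t^2 - 36t - 72. Setting g'(t) = 0 gives t ∈ {-6, -3}.
Since g''(t) = -8t - 36, we get g''(-6) = 12 > 0 ⇒ local minimum; g''(-3) = -12 < 0 ⇒ local maximum.
Thus g has its local minimum at t = -6, with value 74.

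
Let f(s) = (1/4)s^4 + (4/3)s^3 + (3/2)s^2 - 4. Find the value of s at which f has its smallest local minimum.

-3

Critical points: f'(s) = s^3 + 4s^2 + 3s vanishes at s = -3, -1, 0.
Second-derivative test with f''(s) = 3s^2 + 8s + 3: f''(-3) = 6 > 0 ⇒ local minimum; f''(-1) = -2 < 0 ⇒ local maximum; f''(0) = 3 > 0 ⇒ local minimum.
The smallest local minimum is f(-3) = -25/4.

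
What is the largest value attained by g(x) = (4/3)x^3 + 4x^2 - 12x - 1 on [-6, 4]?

301/3

The derivative is 4x^2 + 8x - 12, which vanishes at x = -3 and x = 1.
Compare values at every candidate in [-6, 4]: g(-6) = -73,  g(-3) = 35,  g(1) = -23/3,  g(4) = 301/3.
The maximum over the interval is 301/3, attained at x = 4.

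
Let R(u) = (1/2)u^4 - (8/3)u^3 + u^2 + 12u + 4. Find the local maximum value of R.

56/3

R'(u) = 2u^3 - 8u^2 + 2u + 12 = 0 at u = -1, 2, 3.
R''(u) = 6u^2 - 16u + 2. R''(-1) = 24 > 0 ⇒ local minimum; R''(2) = -6 < 0 ⇒ local maximum; R''(3) = 8 > 0 ⇒ local minimum.
The local maximum is R(2) = 56/3.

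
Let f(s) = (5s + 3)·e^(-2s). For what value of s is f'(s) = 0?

By the product rule, f'(s) = (-10s - 1)·e^(-2s). Since e^(-2s) > 0, the only critical point is s = -1/10.
f''(-1/10) has the same sign as -10 < 0, so this is a local maximum.
f(-1/10) = (5/2)·e^(1/5) ≈ 3.0535.

-1/10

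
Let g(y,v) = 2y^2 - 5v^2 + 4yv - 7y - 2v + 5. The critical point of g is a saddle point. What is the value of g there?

∂g/∂y = 4y + 4v - 7 = 0 and ∂g/∂v = 4y - 10v - 2 = 0, so (y, v) = (39/28, 5/14).
The Hessian has g_{yy} = 4, g_{vv} = -10, g_{yv} = 4, giving D = -56 < 0, so the point is a saddle point.
g(39/28, 5/14) = -13/56.

-13/56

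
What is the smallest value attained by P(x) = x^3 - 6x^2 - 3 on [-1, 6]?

P'(x) = 3x^2 - 12x, which vanishes at x = 0 and x = 4.
Evaluating at the critical points and endpoints: P(-1) = -10; P(0) = -3; P(4) = -35; P(6) = -3.
Hence the absolute minimum is -35 at x = 4.

-35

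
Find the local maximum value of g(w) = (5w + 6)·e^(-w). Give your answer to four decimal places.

Differentiating with the product rule gives g'(w) = (-5w - 1)·e^(-w). Since e^(-w) > 0, the only critical point is w = -1/5.
g''(-1/5) has the same sign as -5 < 0, so this is a local maximum.
g(-1/5) = (5)·e^(1/5) ≈ 6.1070.

6.1070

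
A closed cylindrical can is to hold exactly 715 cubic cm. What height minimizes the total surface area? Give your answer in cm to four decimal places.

With radius r and height h, πr²h = 715 so h = 715/(πr²), and S(r) = 2πr² + 2πrh = 2πr² + 2·715/r.
S'(r) = 4πr − 2·715/r² = 0 ⇒ r³ = 715/(2π), so r ≈ 4.8459 and h = 2r ≈ 9.6918.
S''(r) = 4π + 4·715/r³ > 0, so this is the minimum; S ≈ 442.6413.

9.6918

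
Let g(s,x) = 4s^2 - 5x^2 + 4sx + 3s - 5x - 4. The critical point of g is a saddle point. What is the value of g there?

-269/96

∂g/∂s = 8s + 4x + 3 = 0 and ∂g/∂x = 4s - 10x - 5 = 0, so (s, x) = (-5/48, -13/24).
The Hessian has g_{ss} = 8, g_{xx} = -10, g_{sx} = 4, giving D = -96 < 0, so the point is a saddle point.
g(-5/48, -13/24) = -269/96.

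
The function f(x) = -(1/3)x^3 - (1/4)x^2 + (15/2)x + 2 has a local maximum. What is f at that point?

Critical points: f'(x) = -x^2 - (1/2)x + 15/2 vanishes at x = -3, 5/2.
Second-derivative test with f''(x) = -2x - 1/2: f''(-3) = 11/2 > 0 ⇒ local minimum; f''(5/2) = -11/2 < 0 ⇒ local maximum.
So the local maximum value is f(5/2) = 671/48.

671/48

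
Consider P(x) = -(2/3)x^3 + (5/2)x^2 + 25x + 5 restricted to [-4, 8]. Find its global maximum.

P'(x) = -2x^2 + 5x + 25, which vanishes at x = -5/2 and x = 5.
Candidates: P(-4) = -37/3, P(-5/2) = -755/24, P(5) = 655/6, P(8) = 71/3.
The maximum over the interval is 655/6, attained at x = 5.

655/6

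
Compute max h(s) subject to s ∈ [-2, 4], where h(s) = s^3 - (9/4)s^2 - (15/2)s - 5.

-3/4

The derivative is 3s^2 - (9/2)s - 15/2, which vanishes at s = -1 and s = 5/2.
Compare values at every candidate in [-2, 4]: h(-2) = -7,  h(-1) = -3/4,  h(5/2) = -355/16,  h(4) = -7.
The maximum over the interval is -3/4, attained at s = -1.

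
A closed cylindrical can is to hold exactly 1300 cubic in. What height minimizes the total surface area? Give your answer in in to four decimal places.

11.8291

With radius r and height h, πr²h = 1300 so h = 1300/(πr²), and S(r) = 2πr² + 2πrh = 2πr² + 2·1300/r.
S'(r) = 4πr − 2·1300/r² = 0 ⇒ r³ = 1300/(2π), so r ≈ 5.9145 and h = 2r ≈ 11.8291.
S''(r) = 4π + 4·1300/r³ > 0, so this is the minimum; S ≈ 659.3917.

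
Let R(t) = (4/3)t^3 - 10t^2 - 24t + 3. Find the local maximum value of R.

Critical points: R'(t) = 4t^2 - 20t - 24 vanishes at t = -1, 6.
R''(t) = 8t - 20. R''(-1) = -28 < 0 ⇒ local maximum; R''(6) = 28 > 0 ⇒ local minimum.
So the local maximum value is R(-1) = 47/3.

47/3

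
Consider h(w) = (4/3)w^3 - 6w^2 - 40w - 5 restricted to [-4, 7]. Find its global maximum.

h'(w) = 4w^2 - 12w - 40, which vanishes at w = -2 and w = 5.
Evaluating at the critical points and endpoints: h(-4) = -79/3,  h(-2) = 121/3,  h(5) = -565/3,  h(7) = -365/3.
Hence the absolute maximum is 121/3 at w = -2.

121/3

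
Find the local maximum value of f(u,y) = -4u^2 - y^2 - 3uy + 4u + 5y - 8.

∂f/∂u = -8u - 3y + 4 = 0 and ∂f/∂y = -3u - 2y + 5 = 0, so (u, y) = (-1, 4).
The Hessian has f_{uu} = -8, f_{yy} = -2, f_{uy} = -3, giving D = 7 > 0 with f_{uu} < 0, so the point is a local maximum.
f(-1, 4) = 0.

0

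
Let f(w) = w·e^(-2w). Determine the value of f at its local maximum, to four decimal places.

Differentiating with the product rule gives f'(w) = (-2w + 1)·e^(-2w). Since e^(-2w) > 0, the only critical point is w = 1/2.
f''(1/2) has the same sign as -2 < 0, so this is a local maximum.
f(1/2) = (1/2)·e^(-1) ≈ 0.1839.

0.1839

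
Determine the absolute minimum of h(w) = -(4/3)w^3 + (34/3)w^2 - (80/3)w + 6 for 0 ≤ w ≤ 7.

-248/3

Differentiating, h'(w) = -4w^2 + (68/3)w - 80/3; which vanishes at w = 5/3 and w = 4.
Evaluating at the critical points and endpoints: h(0) = 6,  h(5/3) = -1064/81,  h(4) = -14/3,  h(7) = -248/3.
So the minimum is h(7) = -248/3.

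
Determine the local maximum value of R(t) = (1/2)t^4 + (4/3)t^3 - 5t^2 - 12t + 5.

R'(t) = 2t^3 + 4t^2 - 10t - 12 = 0 at t = -3, -1, 2.
R''(t) = 6t^2 + 8t - 10. R''(-3) = 20 > 0 ⇒ local minimum; R''(-1) = -12 < 0 ⇒ local maximum; R''(2) = 30 > 0 ⇒ local minimum.
So the local maximum value is R(-1) = 67/6.

67/6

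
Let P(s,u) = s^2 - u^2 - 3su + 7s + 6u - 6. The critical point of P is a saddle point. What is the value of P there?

35/13

∂P/∂s = 2s - 3u + 7 = 0 and ∂P/∂u = -3s - 2u + 6 = 0, so (s, u) = (4/13, 33/13).
The Hessian has P_{ss} = 2, P_{uu} = -2, P_{su} = -3, giving D = -13 < 0, so the point is a saddle point.
P(4/13, 33/13) = 35/13.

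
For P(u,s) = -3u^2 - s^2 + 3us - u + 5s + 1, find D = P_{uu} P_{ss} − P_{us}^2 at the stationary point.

3

∂P/∂u = -6u + 3s - 1 = 0 and ∂P/∂s = 3u - 2s + 5 = 0, so (u, s) = (13/3, 9).
The Hessian has P_{uu} = -6, P_{ss} = -2, P_{us} = 3, giving D = 3 > 0 with P_{uu} < 0, so the point is a local maximum.
D = (-6)·(-2) − (3)^2 = 3.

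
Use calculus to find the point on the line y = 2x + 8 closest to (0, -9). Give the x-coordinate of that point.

-34/5

Minimize D(x)^2 = (x + 0)^2 + (2x + 17)^2.
d/dx[D^2] = 2(x + 0) + 2·2·(2x + 17) = 0 ⇒ x = -34/5.
Then y = -28/5 and the distance is √(289/5) ≈ 7.6026.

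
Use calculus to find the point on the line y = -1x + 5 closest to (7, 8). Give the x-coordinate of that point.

Minimize D(x)^2 = (x - 7)^2 + (-x - 3)^2.
d/dx[D^2] = 2(x - 7) + 2·(-1)·(-x - 3) = 0 ⇒ x = 2.
Then y = 3 and the distance is √(50) ≈ 7.0711.

2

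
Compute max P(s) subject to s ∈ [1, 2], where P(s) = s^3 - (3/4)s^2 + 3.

The derivative is 3s^2 - (3/2)s, which has no zeros in [1, 2].
Evaluating at the critical points and endpoints: P(1) = 13/4; P(2) = 8.
So the maximum is P(2) = 8.

8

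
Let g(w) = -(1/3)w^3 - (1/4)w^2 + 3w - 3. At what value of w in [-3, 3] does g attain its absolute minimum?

The derivative is -w^2 - (1/2)w + 3, which vanishes at w = -2 and w = 3/2.
Candidates: g(-3) = -21/4, g(-2) = -22/3, g(3/2) = -3/16, g(3) = -21/4.
So the minimum is g(-2) = -22/3.

-2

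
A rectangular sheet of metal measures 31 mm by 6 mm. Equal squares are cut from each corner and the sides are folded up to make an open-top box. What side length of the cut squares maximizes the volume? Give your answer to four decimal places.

With cut size x, the volume is V(x) = x(31 − 2x)(6 − 2x) for 0 < x < 3.
V'(x) = 12x^2 − 148x + 186. Setting V'(x) = 0 gives x ≈ 1.4203 (the root in (0, 3)).
V''(x) = 24x − 148 is negative there, so this is the maximum; V ≈ 126.3596.

1.4203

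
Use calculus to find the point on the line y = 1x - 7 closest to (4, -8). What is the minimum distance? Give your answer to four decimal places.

3.5355

Minimize D(x)^2 = (x - 4)^2 + (x + 1)^2.
d/dx[D^2] = 2(x - 4) + 2·1·(x + 1) = 0 ⇒ x = 3/2.
Then y = -11/2 and the distance is √(25/2) ≈ 3.5355.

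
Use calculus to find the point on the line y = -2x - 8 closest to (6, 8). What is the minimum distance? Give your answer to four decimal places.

Minimize D(x)^2 = (x - 6)^2 + (-2x - 16)^2.
d/dx[D^2] = 2(x - 6) + 2·(-2)·(-2x - 16) = 0 ⇒ x = -26/5.
Then y = 12/5 and the distance is √(784/5) ≈ 12.5220.

12.5220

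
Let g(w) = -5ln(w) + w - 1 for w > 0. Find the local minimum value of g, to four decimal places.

g'(w) = -5/w + 1 = 0 gives w = 5.
g''(w) = 5/w², which is positive for w > 0, so this is a local minimum.
g(5) = -5·ln(5) + 5 - 1 ≈ -4.0472.

-4.0472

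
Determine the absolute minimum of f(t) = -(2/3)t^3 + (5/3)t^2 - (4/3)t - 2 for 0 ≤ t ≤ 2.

-10/3

Differentiating, f'(t) = -2t^2 + (10/3)t - 4/3; which vanishes at t = 2/3 and t = 1.
Candidates: f(0) = -2,  f(2/3) = -190/81,  f(1) = -7/3,  f(2) = -10/3.
So the minimum is f(2) = -10/3.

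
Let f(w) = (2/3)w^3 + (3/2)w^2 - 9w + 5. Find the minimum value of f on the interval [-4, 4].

-23/8

f'(w) = 2w^2 + 3w - 9, which vanishes at w = -3 and w = 3/2.
Evaluating at the critical points and endpoints: f(-4) = 67/3; f(-3) = 55/2; f(3/2) = -23/8; f(4) = 107/3.
Hence the absolute minimum is -23/8 at w = 3/2.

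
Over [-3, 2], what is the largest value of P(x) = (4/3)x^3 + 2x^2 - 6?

38/3

The derivative is 4x^2 + 4x, which vanishes at x = -1 and x = 0.
Candidates: P(-3) = -24; P(-1) = -16/3; P(0) = -6; P(2) = 38/3.
Hence the absolute maximum is 38/3 at x = 2.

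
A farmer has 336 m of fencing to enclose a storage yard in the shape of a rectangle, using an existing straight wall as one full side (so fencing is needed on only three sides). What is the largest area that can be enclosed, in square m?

Let the sides perpendicular to the wall have length x and the parallel side y, so 2x + y = 336 and the area is A = xy = x(336 − 2x).
A'(x) = 336 − 4x = 0 gives x = 84, and A''(x) = −4 < 0 confirms a maximum.
Then y = 336 − 2·84 = 168 and A = 14112.

14112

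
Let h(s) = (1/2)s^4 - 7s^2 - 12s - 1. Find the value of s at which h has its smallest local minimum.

3

h'(s) = 2s^3 - 14s - 12. Setting h'(s) = 0 gives s ∈ {-2, -1, 3}.
Since h''(s) = 6s^2 - 14, we get h''(-2) = 10 > 0 ⇒ local minimum; h''(-1) = -8 < 0 ⇒ local maximum; h''(3) = 40 > 0 ⇒ local minimum.
Thus h has its smallest local minimum at s = 3, with value -119/2.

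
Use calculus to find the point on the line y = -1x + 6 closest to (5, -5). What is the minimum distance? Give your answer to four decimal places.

Minimize D(x)^2 = (x - 5)^2 + (-x + 11)^2.
d/dx[D^2] = 2(x - 5) + 2·(-1)·(-x + 11) = 0 ⇒ x = 8.
Then y = -2 and the distance is √(18) ≈ 4.2426.

4.2426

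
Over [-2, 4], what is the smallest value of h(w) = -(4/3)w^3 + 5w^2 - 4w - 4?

-76/3

Differentiating, h'(w) = -4w^2 + 10w - 4; which vanishes at w = 1/2 and w = 2.
Candidates: h(-2) = 104/3,  h(1/2) = -59/12,  h(2) = -8/3,  h(4) = -76/3.
So the minimum is h(4) = -76/3.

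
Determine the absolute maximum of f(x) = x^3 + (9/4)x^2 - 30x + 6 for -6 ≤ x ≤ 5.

The derivative is 3x^2 + (9/2)x - 30, which vanishes at x = -4 and x = 5/2.
Compare values at every candidate in [-6, 5]: f(-6) = 51; f(-4) = 98; f(5/2) = -629/16; f(5) = 149/4.
So the maximum is f(-4) = 98.

98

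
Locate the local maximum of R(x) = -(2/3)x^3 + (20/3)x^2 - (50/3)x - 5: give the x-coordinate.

5

R'(x) = -2x^2 + (40/3)x - 50/3. Setting R'(x) = 0 gives x ∈ {5/3, 5}.
Since R''(x) = -4x + 40/3, we get R''(5/3) = 20/3 > 0 ⇒ local minimum; R''(5) = -20/3 < 0 ⇒ local maximum.
So the local maximum value is R(5) = -5.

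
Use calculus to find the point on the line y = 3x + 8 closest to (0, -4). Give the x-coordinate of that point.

-18/5

Minimize D(x)^2 = (x + 0)^2 + (3x + 12)^2.
d/dx[D^2] = 2(x + 0) + 2·3·(3x + 12) = 0 ⇒ x = -18/5.
Then y = -14/5 and the distance is √(72/5) ≈ 3.7947.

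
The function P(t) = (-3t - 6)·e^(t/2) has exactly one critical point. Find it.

-4

Differentiating with the product rule gives P'(t) = (-(3/2)t - 6)·e^(t/2). Since e^(t/2) > 0, the only critical point is t = -4.
P''(-4) has the same sign as -3/2 < 0, so this is a local maximum.
P(-4) = (6)·e^(-2) ≈ 0.8120.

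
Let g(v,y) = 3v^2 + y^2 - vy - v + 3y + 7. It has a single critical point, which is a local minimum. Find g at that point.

∂g/∂v = 6v - y - 1 = 0 and ∂g/∂y = -v + 2y + 3 = 0, so (v, y) = (-1/11, -17/11).
The Hessian has g_{vv} = 6, g_{yy} = 2, g_{vy} = -1, giving D = 11 > 0 with g_{vv} > 0, so the point is a local minimum.
g(-1/11, -17/11) = 52/11.

52/11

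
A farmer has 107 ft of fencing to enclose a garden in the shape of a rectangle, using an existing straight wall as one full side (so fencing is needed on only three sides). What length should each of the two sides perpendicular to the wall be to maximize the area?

107/4

Let the sides perpendicular to the wall have length x and the parallel side y, so 2x + y = 107 and the area is A = xy = x(107 − 2x).
A'(x) = 107 − 4x = 0 gives x = 107/4, and A''(x) = −4 < 0 confirms a maximum.
Then y = 107 − 2·107/4 = 107/2 and A = 11449/8.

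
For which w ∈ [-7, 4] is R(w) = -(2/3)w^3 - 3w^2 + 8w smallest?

R'(w) = -2w^2 - 6w + 8, which vanishes at w = -4 and w = 1.
Evaluating at the critical points and endpoints: R(-7) = 77/3, R(-4) = -112/3, R(1) = 13/3, R(4) = -176/3.
The minimum over the interval is -176/3, attained at w = 4.

4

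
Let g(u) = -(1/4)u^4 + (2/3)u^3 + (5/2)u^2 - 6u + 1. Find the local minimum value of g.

g'(u) = -u^3 + 2u^2 + 5u - 6 = 0 at u = -2, 1, 3.
Since g''(u) = -3u^2 + 4u + 5, we get g''(-2) = -15 < 0 ⇒ local maximum; g''(1) = 6 > 0 ⇒ local minimum; g''(3) = -10 < 0 ⇒ local maximum.
Thus g has its local minimum at u = 1, with value -25/12.

-25/12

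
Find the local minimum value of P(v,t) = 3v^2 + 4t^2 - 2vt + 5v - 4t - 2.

-49/11

∂P/∂v = 6v - 2t + 5 = 0 and ∂P/∂t = -2v + 8t - 4 = 0, so (v, t) = (-8/11, 7/22).
The Hessian has P_{vv} = 6, P_{tt} = 8, P_{vt} = -2, giving D = 44 > 0 with P_{vv} > 0, so the point is a local minimum.
P(-8/11, 7/22) = -49/11.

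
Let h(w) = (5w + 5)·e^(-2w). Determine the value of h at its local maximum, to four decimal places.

By the product rule, h'(w) = (-10w - 5)·e^(-2w). Since e^(-2w) > 0, the only critical point is w = -1/2.
h''(-1/2) has the same sign as -10 < 0, so this is a local maximum.
h(-1/2) = (5/2)·e^(1) ≈ 6.7957.

6.7957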